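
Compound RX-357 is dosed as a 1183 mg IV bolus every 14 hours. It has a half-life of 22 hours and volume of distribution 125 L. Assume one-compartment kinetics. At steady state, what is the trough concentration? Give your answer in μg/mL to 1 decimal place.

17.1 μg/mL

Over one 14-h interval, 14/22 ≈ 0.63636 half-lives elapse, leaving f ≈ 0.6433 of each dose.
Single-dose peak C₀ = D/Vd = 1183/125 ≈ 9.464 μg/mL.
Steady-state trough Cmin,ss = C₀·f/(1−f) ≈ 9.464 × 0.6433/0.3567 ≈ 17.068 μg/mL.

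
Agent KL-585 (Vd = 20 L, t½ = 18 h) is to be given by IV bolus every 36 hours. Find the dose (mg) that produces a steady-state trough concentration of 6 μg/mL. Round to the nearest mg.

360 mg

τ/t½ = 36/18 ≈ 2, so f = (1/2)^(36/18) ≈ 0.250000.
Cmin,ss = (D/Vd)·f/(1−f), so D = Cmin,ss·Vd·(1−f)/f.
D = 6 × 20 × (1−f)/f ≈ 6 × 20 × 3.00000 ≈ 360.00 mg.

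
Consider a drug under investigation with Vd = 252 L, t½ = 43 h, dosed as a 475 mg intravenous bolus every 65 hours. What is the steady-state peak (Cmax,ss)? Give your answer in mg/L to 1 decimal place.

Over one 65-h interval, 65/43 ≈ 1.5116 half-lives elapse, leaving f ≈ 0.3507 of each dose.
At steady state, accumulation factor R = 1/(1 − e^(−kτ)) ≈ 1.5401.
Single-dose peak C₀ = D/Vd = 475/252 ≈ 1.885 mg/L.
Steady-state peak Cmax,ss = C₀·R ≈ 1.885 × 1.5401 ≈ 2.903 mg/L.

2.9 mg/L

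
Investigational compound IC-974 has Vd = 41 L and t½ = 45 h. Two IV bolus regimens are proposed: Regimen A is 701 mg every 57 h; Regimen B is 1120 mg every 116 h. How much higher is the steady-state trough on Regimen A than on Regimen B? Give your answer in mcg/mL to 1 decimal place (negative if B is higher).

Regimen A: f = (1/2)^(57/45) ≈ 0.4156; Cmin,ss = (701/41)·f/(1−f) ≈ 12.159 mcg/mL.
Regimen B: f = (1/2)^(116/45) ≈ 0.1675; Cmin,ss = (1120/41)·f/(1−f) ≈ 5.496 mcg/mL.
Difference ≈ 12.159 − 5.496 ≈ 6.663 mcg/mL.

6.7 mcg/mL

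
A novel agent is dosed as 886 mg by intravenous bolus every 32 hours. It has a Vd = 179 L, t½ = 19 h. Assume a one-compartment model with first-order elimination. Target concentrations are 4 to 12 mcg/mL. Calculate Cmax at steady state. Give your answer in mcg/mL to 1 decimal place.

7.2 mcg/mL

τ/t½ = 32/19 ≈ 1.6842, so fraction remaining f = (1/2)^(32/19) ≈ 0.3112.
Accumulation ratio R = 1/(1 − f) ≈ 1/0.6888 ≈ 1.4518.
Single-dose peak C₀ = D/Vd = 886/179 ≈ 4.950 mcg/mL.
Steady-state peak Cmax,ss = C₀·R ≈ 4.950 × 1.4518 ≈ 7.186 mcg/mL.
Peak 7.2 mcg/mL vs MTC 12 mcg/mL: below toxic threshold.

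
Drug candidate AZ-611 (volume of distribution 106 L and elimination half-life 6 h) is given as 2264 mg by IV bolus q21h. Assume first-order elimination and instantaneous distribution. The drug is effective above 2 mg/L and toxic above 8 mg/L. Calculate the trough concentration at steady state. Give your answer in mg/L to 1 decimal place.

k = ln2/t½ = ln2/6 ≈ 0.115525 h⁻¹; fraction remaining f = e^(−kτ) = e^(−0.115525×21) ≈ 0.0884.
Single-dose peak C₀ = D/Vd = 2264/106 ≈ 21.358 mg/L.
Steady-state trough Cmin,ss = C₀·f/(1−f) ≈ 21.358 × 0.0884/0.9116 ≈ 2.071 mg/L.
Trough 2.1 mg/L vs MEC 2 mg/L: adequate.

2.1 mg/L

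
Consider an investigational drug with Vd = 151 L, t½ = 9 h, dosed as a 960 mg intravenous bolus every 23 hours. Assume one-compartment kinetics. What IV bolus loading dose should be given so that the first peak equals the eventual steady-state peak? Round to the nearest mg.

1157 mg

f = (1/2)^(23/9) ≈ 0.170099; accumulation ratio R = 1/(1−f) ≈ 1.20496.
Loading dose to hit Cmax,ss on first dose: D_load = D_maint·R ≈ 960 × 1.20496 ≈ 1156.76 mg.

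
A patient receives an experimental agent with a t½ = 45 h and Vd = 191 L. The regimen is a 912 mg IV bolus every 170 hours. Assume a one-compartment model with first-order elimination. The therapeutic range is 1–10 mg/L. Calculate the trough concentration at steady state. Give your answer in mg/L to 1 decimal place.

τ/t½ = 170/45 ≈ 3.7778, so fraction remaining f = (1/2)^(170/45) ≈ 0.0729.
Accumulation ratio R = 1/(1 − f) ≈ 1/0.9271 ≈ 1.0786.
Single-dose peak C₀ = D/Vd = 912/191 ≈ 4.775 mg/L.
Cmax,ss = C₀/(1 − f) ≈ 4.775/0.9271 ≈ 5.150 mg/L.
One interval later, Cmin,ss = Cmax,ss·e^(−kτ) ≈ 5.150 × 0.0729 ≈ 0.375 mg/L.
Trough 0.4 mg/L vs MEC 1 mg/L: subtherapeutic.

0.4 mg/L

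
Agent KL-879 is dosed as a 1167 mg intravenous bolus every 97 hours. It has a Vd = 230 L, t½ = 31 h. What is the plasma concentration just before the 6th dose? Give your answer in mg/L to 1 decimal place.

f = (1/2)^(τ/t½) = (1/2)^(97/31) ≈ 0.1143.
C₀ = D/Vd = 1167/230 ≈ 5.074 mg/L.
Before the 6th dose, 5 doses have been given. Superposition: Cmin = C₀·(f + f² + … + f^5).
≈ 5.074 × (0.1143 + 0.0131 + 0.0015 + 0.0002 + 0.0000) ≈ 5.074 × 0.1291 ≈ 0.655 mg/L.

0.7 mg/L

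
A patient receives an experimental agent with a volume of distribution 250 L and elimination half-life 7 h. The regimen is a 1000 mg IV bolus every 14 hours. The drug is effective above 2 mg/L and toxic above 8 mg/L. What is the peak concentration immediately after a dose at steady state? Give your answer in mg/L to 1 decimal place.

5.3 mg/L

The dosing interval is 2 half-lives, so f = 2^(−2) = 0.25.
At steady state, R = 1/(1 − 0.25) = 4/3.
Single-dose peak C₀ = D/Vd = 1000/250 = 4 mg/L.
Steady-state peak Cmax,ss = C₀·R = 4 × 4/3 ≈ 5.333 mg/L.
Peak 5.3 mg/L vs MTC 8 mg/L: below toxic threshold.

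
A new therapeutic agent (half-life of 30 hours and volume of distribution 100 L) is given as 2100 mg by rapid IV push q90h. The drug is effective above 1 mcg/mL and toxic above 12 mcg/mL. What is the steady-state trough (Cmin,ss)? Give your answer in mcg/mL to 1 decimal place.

τ = 90 h = 3 half-lives, so f = (1/2)^3 = 0.125.
At steady state, R = 1/(1 − 0.125) = 8/7.
Single-dose peak C₀ = D/Vd = 2100/100 = 21 mcg/mL.
Steady-state peak Cmax,ss = C₀·R = 21 × 8/7 ≈ 24.000 mcg/mL.
Steady-state trough Cmin,ss = Cmax,ss·f ≈ 24.000 × 0.125 ≈ 3.000 mcg/mL.
Trough 3.0 mcg/mL vs MEC 1 mcg/mL: adequate.

3.0 mcg/mL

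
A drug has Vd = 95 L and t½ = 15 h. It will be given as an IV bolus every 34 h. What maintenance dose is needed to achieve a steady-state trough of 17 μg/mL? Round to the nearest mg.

τ/t½ = 34/15 ≈ 2.2667, so f = (1/2)^(34/15) ≈ 0.207809.
Cmin,ss = (D/Vd)·f/(1−f), so D = Cmin,ss·Vd·(1−f)/f.
D = 17 × 95 × (1−f)/f ≈ 17 × 95 × 3.81211 ≈ 6156.56 mg.

6157 mg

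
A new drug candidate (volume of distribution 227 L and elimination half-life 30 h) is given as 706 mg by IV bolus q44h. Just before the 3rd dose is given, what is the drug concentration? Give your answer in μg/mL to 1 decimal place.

1.5 μg/mL

f = (1/2)^(τ/t½) = (1/2)^(44/30) ≈ 0.3618.
C₀ = D/Vd = 706/227 ≈ 3.110 μg/mL.
Before the 3rd dose, 2 doses have been given. Superposition: Cmin = C₀·(f + f²).
≈ 3.110 × (0.3618 + 0.1309) ≈ 3.110 × 0.4927 ≈ 1.532 μg/mL.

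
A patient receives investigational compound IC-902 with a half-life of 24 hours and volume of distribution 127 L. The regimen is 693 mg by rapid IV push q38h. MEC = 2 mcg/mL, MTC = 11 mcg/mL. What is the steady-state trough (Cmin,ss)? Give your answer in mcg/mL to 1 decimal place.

2.7 mcg/mL

τ/t½ = 38/24 ≈ 1.5833, so fraction remaining f = (1/2)^(38/24) ≈ 0.3337.
Single-dose peak C₀ = D/Vd = 693/127 ≈ 5.457 mcg/mL.
Steady-state trough Cmin,ss = C₀·f/(1−f) ≈ 5.457 × 0.3337/0.6663 ≈ 2.733 mcg/mL.
Trough 2.7 mcg/mL vs MEC 2 mcg/mL: adequate.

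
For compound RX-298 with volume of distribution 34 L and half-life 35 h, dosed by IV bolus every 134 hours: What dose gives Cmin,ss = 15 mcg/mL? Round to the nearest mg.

τ/t½ = 134/35 ≈ 3.8286, so f = (1/2)^(134/35) ≈ 0.070386.
Cmin,ss = (D/Vd)·f/(1−f), so D = Cmin,ss·Vd·(1−f)/f.
D = 15 × 34 × (1−f)/f ≈ 15 × 34 × 13.20737 ≈ 6735.76 mg.

6736 mg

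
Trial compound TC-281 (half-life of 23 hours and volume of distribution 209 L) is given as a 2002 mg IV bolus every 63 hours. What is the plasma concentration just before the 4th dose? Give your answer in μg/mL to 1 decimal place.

f = (1/2)^(τ/t½) = (1/2)^(63/23) ≈ 0.1498.
C₀ = D/Vd = 2002/209 ≈ 9.579 μg/mL.
Before the 4th dose, 3 doses have been given. Superposition: Cmin = C₀·(f + f² + … + f^3).
≈ 9.579 × (0.1498 + 0.0224 + 0.0034) ≈ 9.579 × 0.1756 ≈ 1.682 μg/mL.

1.7 μg/mL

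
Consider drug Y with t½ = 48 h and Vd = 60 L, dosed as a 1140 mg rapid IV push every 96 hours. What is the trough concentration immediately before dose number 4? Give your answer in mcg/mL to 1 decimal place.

f = (1/2)^(τ/t½) = (1/2)^(96/48) ≈ 0.2500.
C₀ = D/Vd = 1140/60 ≈ 19.000 mcg/mL.
Before the 4th dose, 3 doses have been given. Superposition: Cmin = C₀·(f + f² + … + f^3).
≈ 19.000 × (0.2500 + 0.0625 + 0.0156) ≈ 19.000 × 0.3281 ≈ 6.234 mcg/mL.

6.2 mcg/mL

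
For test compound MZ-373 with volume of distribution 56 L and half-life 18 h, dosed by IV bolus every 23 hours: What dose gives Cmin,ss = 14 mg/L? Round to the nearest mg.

1117 mg

τ/t½ = 23/18 ≈ 1.2778, so f = (1/2)^(23/18) ≈ 0.412430.
Cmin,ss = (D/Vd)·f/(1−f), so D = Cmin,ss·Vd·(1−f)/f.
D = 14 × 56 × (1−f)/f ≈ 14 × 56 × 1.42465 ≈ 1116.93 mg.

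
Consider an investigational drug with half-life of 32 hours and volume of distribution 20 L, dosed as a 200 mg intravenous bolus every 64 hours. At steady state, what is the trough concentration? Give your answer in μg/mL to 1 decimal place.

τ = 64 h = 2 half-lives, so f = (1/2)^2 = 0.25.
Accumulation ratio R = 1/(1 − f) = 1/0.75 = 4/3.
Single-dose peak C₀ = D/Vd = 200/20 = 10 μg/mL.
Steady-state peak Cmax,ss = C₀·R = 10 × 4/3 ≈ 13.333 μg/mL.
Steady-state trough Cmin,ss = Cmax,ss·f ≈ 13.333 × 0.25 ≈ 3.333 μg/mL.

3.3 μg/mL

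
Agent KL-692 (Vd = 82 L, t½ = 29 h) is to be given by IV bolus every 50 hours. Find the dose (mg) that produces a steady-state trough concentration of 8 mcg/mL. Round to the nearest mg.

τ/t½ = 50/29 ≈ 1.7241, so f = (1/2)^(50/29) ≈ 0.302679.
Cmin,ss = (D/Vd)·f/(1−f), so D = Cmin,ss·Vd·(1−f)/f.
D = 8 × 82 × (1−f)/f ≈ 8 × 82 × 2.30383 ≈ 1511.31 mg.

1511 mg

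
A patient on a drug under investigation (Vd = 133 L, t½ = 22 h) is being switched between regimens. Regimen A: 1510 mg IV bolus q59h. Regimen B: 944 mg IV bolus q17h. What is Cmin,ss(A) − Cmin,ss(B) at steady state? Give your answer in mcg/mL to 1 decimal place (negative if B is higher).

Regimen A: f = (1/2)^(59/22) ≈ 0.1558; Cmin,ss = (1510/133)·f/(1−f) ≈ 2.095 mcg/mL.
Regimen B: f = (1/2)^(17/22) ≈ 0.5853; Cmin,ss = (944/133)·f/(1−f) ≈ 10.018 mcg/mL.
Difference ≈ 2.095 − 10.018 ≈ -7.923 mcg/mL.

-7.9 mcg/mL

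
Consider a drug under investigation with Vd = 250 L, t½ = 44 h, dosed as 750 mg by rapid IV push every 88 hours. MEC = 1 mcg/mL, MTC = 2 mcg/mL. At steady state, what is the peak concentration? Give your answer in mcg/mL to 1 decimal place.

4.0 mcg/mL

τ = 88 h = 2 half-lives, so f = (1/2)^2 = 0.25.
At steady state, R = 1/(1 − 0.25) = 4/3.
Single-dose peak C₀ = D/Vd = 750/250 = 3 mcg/mL.
Steady-state peak Cmax,ss = C₀·R = 3 × 4/3 ≈ 4.000 mcg/mL.
Peak 4.0 mcg/mL vs MTC 2 mcg/mL: exceeds toxic threshold.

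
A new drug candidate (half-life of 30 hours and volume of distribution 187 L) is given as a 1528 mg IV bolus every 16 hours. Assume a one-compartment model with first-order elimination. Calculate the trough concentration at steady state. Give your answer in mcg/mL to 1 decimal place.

Over one 16-h interval, 16/30 ≈ 0.53333 half-lives elapse, leaving f ≈ 0.6910 of each dose.
At steady state, accumulation factor R = 1/(1 − e^(−kτ)) ≈ 3.2362.
Each bolus raises the concentration by D/Vd = 1528/187 ≈ 8.171 mcg/mL.
Cmax,ss = C₀/(1 − f) ≈ 8.171/0.3090 ≈ 26.443 mcg/mL.
One interval later, Cmin,ss = Cmax,ss·e^(−kτ) ≈ 26.443 × 0.6910 ≈ 18.272 mcg/mL.

18.3 mcg/mL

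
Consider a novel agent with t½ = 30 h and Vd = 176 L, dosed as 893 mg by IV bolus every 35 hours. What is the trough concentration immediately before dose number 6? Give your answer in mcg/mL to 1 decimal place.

4.0 mcg/mL

f = (1/2)^(τ/t½) = (1/2)^(35/30) ≈ 0.4454.
C₀ = D/Vd = 893/176 ≈ 5.074 mcg/mL.
Before the 6th dose, 5 doses have been given. Superposition: Cmin = C₀·(f + f² + … + f^5).
≈ 5.074 × (0.4454 + 0.1984 + 0.0884 + 0.0394 + 0.0175) ≈ 5.074 × 0.7891 ≈ 4.004 mcg/mL.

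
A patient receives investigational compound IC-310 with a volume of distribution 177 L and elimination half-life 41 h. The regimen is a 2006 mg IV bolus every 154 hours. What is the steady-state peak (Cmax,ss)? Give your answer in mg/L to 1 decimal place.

k = ln2/t½ = ln2/41 ≈ 0.016906 h⁻¹; fraction remaining f = e^(−kτ) = e^(−0.016906×154) ≈ 0.0740.
Accumulation ratio R = 1/(1 − f) ≈ 1/0.9260 ≈ 1.0799.
Single-dose peak C₀ = D/Vd = 2006/177 ≈ 11.333 mg/L.
Cmax,ss = C₀/(1 − f) ≈ 11.333/0.9260 ≈ 12.239 mg/L.

12.2 mg/L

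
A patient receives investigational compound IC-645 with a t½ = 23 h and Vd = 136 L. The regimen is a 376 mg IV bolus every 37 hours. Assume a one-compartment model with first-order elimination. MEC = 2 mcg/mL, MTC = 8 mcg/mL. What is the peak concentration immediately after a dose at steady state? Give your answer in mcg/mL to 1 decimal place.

τ/t½ = 37/23 ≈ 1.6087, so fraction remaining f = (1/2)^(37/23) ≈ 0.3279.
Accumulation ratio R = 1/(1 − f) ≈ 1/0.6721 ≈ 1.4879.
Single-dose peak C₀ = D/Vd = 376/136 ≈ 2.765 mcg/mL.
Steady-state peak Cmax,ss = C₀·R ≈ 2.765 × 1.4879 ≈ 4.114 mcg/mL.
Peak 4.1 mcg/mL vs MTC 8 mcg/mL: below toxic threshold.

4.1 mcg/mL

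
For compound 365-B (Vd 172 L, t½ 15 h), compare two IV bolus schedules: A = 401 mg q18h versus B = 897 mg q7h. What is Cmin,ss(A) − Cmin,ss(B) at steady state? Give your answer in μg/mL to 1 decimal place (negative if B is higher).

-11.9 μg/mL

Regimen A: f = (1/2)^(18/15) ≈ 0.4353; Cmin,ss = (401/172)·f/(1−f) ≈ 1.797 μg/mL.
Regimen B: f = (1/2)^(7/15) ≈ 0.7236; Cmin,ss = (897/172)·f/(1−f) ≈ 13.653 μg/mL.
Difference ≈ 1.797 − 13.653 ≈ -11.856 μg/mL.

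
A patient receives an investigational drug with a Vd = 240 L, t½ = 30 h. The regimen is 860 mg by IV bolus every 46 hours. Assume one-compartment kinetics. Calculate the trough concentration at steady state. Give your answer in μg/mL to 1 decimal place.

Over one 46-h interval, 46/30 ≈ 1.5333 half-lives elapse, leaving f ≈ 0.3455 of each dose.
At steady state, accumulation factor R = 1/(1 − e^(−kτ)) ≈ 1.5279.
Each bolus raises the concentration by D/Vd = 860/240 ≈ 3.583 μg/mL.
Cmax,ss = C₀/(1 − f) ≈ 3.583/0.6545 ≈ 5.474 μg/mL.
One interval later, Cmin,ss = Cmax,ss·e^(−kτ) ≈ 5.474 × 0.3455 ≈ 1.891 μg/mL.

1.9 μg/mL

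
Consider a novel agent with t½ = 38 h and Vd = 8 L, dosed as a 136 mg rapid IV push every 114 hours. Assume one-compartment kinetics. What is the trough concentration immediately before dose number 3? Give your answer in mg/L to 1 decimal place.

f = (1/2)^(τ/t½) = (1/2)^(114/38) ≈ 0.1250.
C₀ = D/Vd = 136/8 ≈ 17.000 mg/L.
Before the 3rd dose, 2 doses have been given. Superposition: Cmin = C₀·(f + f²).
≈ 17.000 × (0.1250 + 0.0156) ≈ 17.000 × 0.1406 ≈ 2.390 mg/L.

2.4 mg/L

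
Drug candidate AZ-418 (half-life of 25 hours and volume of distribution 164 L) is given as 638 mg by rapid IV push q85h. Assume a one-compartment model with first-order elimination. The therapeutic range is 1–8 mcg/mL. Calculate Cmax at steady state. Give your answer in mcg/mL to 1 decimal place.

k = ln2/t½ = ln2/25 ≈ 0.027726 h⁻¹; fraction remaining f = e^(−kτ) = e^(−0.027726×85) ≈ 0.0947.
At steady state, accumulation factor R = 1/(1 − e^(−kτ)) ≈ 1.1046.
Each bolus raises the concentration by D/Vd = 638/164 ≈ 3.890 mcg/mL.
Steady-state peak Cmax,ss = C₀·R ≈ 3.890 × 1.1046 ≈ 4.297 mcg/mL.
Peak 4.3 mcg/mL vs MTC 8 mcg/mL: below toxic threshold.

4.3 mcg/mL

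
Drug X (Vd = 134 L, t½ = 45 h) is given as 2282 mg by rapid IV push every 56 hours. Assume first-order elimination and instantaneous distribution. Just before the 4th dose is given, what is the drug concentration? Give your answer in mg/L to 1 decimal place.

11.5 mg/L

f = (1/2)^(τ/t½) = (1/2)^(56/45) ≈ 0.4221.
C₀ = D/Vd = 2282/134 ≈ 17.030 mg/L.
Before the 4th dose, 3 doses have been given. Superposition: Cmin = C₀·(f + f² + … + f^3).
≈ 17.030 × (0.4221 + 0.1782 + 0.0752) ≈ 17.030 × 0.6755 ≈ 11.504 mg/L.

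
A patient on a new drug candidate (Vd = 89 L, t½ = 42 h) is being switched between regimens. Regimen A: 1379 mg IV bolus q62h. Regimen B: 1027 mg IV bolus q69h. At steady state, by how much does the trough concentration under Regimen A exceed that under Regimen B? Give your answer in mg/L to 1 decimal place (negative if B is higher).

Regimen A: f = (1/2)^(62/42) ≈ 0.3594; Cmin,ss = (1379/89)·f/(1−f) ≈ 8.693 mg/L.
Regimen B: f = (1/2)^(69/42) ≈ 0.3202; Cmin,ss = (1027/89)·f/(1−f) ≈ 5.435 mg/L.
Difference ≈ 8.693 − 5.435 ≈ 3.258 mg/L.

3.3 mg/L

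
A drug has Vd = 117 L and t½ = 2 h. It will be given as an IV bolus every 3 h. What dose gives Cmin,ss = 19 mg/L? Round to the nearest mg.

4065 mg

τ/t½ = 3/2 ≈ 1.5, so f = (1/2)^(3/2) ≈ 0.353553.
Cmin,ss = (D/Vd)·f/(1−f), so D = Cmin,ss·Vd·(1−f)/f.
D = 19 × 117 × (1−f)/f ≈ 19 × 117 × 1.82843 ≈ 4064.60 mg.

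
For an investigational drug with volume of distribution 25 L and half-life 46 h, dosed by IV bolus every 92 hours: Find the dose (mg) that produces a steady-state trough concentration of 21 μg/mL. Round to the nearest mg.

τ/t½ = 92/46 ≈ 2, so f = (1/2)^(92/46) ≈ 0.250000.
Cmin,ss = (D/Vd)·f/(1−f), so D = Cmin,ss·Vd·(1−f)/f.
D = 21 × 25 × (1−f)/f ≈ 21 × 25 × 3.00000 ≈ 1575.00 mg.

1575 mg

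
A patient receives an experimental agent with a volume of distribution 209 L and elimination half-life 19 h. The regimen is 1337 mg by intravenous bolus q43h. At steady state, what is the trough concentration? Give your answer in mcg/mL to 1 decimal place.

1.7 mcg/mL

Over one 43-h interval, 43/19 ≈ 2.2632 half-lives elapse, leaving f ≈ 0.2083 of each dose.
Each bolus raises the concentration by D/Vd = 1337/209 ≈ 6.397 mcg/mL.
Steady-state trough Cmin,ss = C₀·f/(1−f) ≈ 6.397 × 0.2083/0.7917 ≈ 1.683 mcg/mL.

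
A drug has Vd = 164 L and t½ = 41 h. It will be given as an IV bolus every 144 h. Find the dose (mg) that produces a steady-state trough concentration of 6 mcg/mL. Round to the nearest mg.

τ/t½ = 144/41 ≈ 3.5122, so f = (1/2)^(144/41) ≈ 0.087644.
Cmin,ss = (D/Vd)·f/(1−f), so D = Cmin,ss·Vd·(1−f)/f.
D = 6 × 164 × (1−f)/f ≈ 6 × 164 × 10.40979 ≈ 10243.23 mg.

10243 mg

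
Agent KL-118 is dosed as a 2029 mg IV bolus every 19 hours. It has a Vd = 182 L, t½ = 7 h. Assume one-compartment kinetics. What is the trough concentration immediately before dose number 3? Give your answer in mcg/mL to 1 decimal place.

2.0 mcg/mL

f = (1/2)^(τ/t½) = (1/2)^(19/7) ≈ 0.1524.
C₀ = D/Vd = 2029/182 ≈ 11.148 mcg/mL.
Before the 3rd dose, 2 doses have been given. Superposition: Cmin = C₀·(f + f²).
≈ 11.148 × (0.1524 + 0.0232) ≈ 11.148 × 0.1756 ≈ 1.958 mcg/mL.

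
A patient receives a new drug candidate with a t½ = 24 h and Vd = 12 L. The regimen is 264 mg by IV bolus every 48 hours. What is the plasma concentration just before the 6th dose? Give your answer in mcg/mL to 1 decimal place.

f = (1/2)^(τ/t½) = (1/2)^(48/24) ≈ 0.2500.
C₀ = D/Vd = 264/12 ≈ 22.000 mcg/mL.
Before the 6th dose, 5 doses have been given. Superposition: Cmin = C₀·(f + f² + … + f^5).
≈ 22.000 × (0.2500 + 0.0625 + 0.0156 + 0.0039 + 0.0010) ≈ 22.000 × 0.3330 ≈ 7.326 mcg/mL.

7.3 mcg/mL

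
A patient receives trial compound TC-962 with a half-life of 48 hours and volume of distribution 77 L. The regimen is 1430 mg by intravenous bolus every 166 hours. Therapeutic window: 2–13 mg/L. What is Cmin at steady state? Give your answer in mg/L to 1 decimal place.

τ/t½ = 166/48 ≈ 3.4583, so fraction remaining f = (1/2)^(166/48) ≈ 0.0910.
Each bolus raises the concentration by D/Vd = 1430/77 ≈ 18.571 mg/L.
Steady-state trough Cmin,ss = C₀·f/(1−f) ≈ 18.571 × 0.0910/0.9090 ≈ 1.859 mg/L.
Trough 1.9 mg/L vs MEC 2 mg/L: subtherapeutic.

1.9 mg/L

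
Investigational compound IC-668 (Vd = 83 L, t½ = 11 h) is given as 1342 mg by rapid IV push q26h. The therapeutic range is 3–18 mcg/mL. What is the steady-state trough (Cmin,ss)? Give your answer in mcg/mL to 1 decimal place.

k = ln2/t½ = ln2/11 ≈ 0.063013 h⁻¹; fraction remaining f = e^(−kτ) = e^(−0.063013×26) ≈ 0.1943.
Accumulation ratio R = 1/(1 − f) ≈ 1/0.8057 ≈ 1.2412.
Each bolus raises the concentration by D/Vd = 1342/83 ≈ 16.169 mcg/mL.
Steady-state peak Cmax,ss = C₀·R ≈ 16.169 × 1.2412 ≈ 20.069 mcg/mL.
One interval later, Cmin,ss = Cmax,ss·e^(−kτ) ≈ 20.069 × 0.1943 ≈ 3.899 mcg/mL.
Trough 3.9 mcg/mL vs MEC 3 mcg/mL: adequate.

3.9 mcg/mL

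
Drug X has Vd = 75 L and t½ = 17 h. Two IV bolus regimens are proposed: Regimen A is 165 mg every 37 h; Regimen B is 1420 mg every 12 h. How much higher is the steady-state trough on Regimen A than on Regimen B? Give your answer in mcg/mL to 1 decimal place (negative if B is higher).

Regimen A: f = (1/2)^(37/17) ≈ 0.2212; Cmin,ss = (165/75)·f/(1−f) ≈ 0.625 mcg/mL.
Regimen B: f = (1/2)^(12/17) ≈ 0.6131; Cmin,ss = (1420/75)·f/(1−f) ≈ 30.003 mcg/mL.
Difference ≈ 0.625 − 30.003 ≈ -29.378 mcg/mL.

-29.4 mcg/mL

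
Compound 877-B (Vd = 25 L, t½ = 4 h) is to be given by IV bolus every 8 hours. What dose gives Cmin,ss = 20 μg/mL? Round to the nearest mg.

τ/t½ = 8/4 ≈ 2, so f = (1/2)^(8/4) ≈ 0.250000.
Cmin,ss = (D/Vd)·f/(1−f), so D = Cmin,ss·Vd·(1−f)/f.
D = 20 × 25 × (1−f)/f ≈ 20 × 25 × 3.00000 ≈ 1500.00 mg.

1500 mg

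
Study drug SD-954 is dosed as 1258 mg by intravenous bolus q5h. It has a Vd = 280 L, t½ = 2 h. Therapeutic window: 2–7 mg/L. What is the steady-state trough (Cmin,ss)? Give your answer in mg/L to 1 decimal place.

1.0 mg/L

k = ln2/t½ = ln2/2 ≈ 0.346574 h⁻¹; fraction remaining f = e^(−kτ) = e^(−0.346574×5) ≈ 0.1768.
Each bolus raises the concentration by D/Vd = 1258/280 ≈ 4.493 mg/L.
Steady-state trough Cmin,ss = C₀·f/(1−f) ≈ 4.493 × 0.1768/0.8232 ≈ 0.965 mg/L.
Trough 1.0 mg/L vs MEC 2 mg/L: subtherapeutic.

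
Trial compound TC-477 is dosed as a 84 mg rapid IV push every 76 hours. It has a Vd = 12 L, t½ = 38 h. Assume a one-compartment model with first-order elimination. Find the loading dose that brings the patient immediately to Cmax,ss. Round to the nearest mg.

112 mg

f = (1/2)^(76/38) ≈ 0.250000; accumulation ratio R = 1/(1−f) ≈ 1.33333.
Loading dose to hit Cmax,ss on first dose: D_load = D_maint·R ≈ 84 × 1.33333 ≈ 112.00 mg.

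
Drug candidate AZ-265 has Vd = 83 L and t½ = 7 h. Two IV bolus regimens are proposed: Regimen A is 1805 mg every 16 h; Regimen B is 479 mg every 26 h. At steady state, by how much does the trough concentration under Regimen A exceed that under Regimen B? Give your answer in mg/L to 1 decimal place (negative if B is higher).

5.1 mg/L

Regimen A: f = (1/2)^(16/7) ≈ 0.2051; Cmin,ss = (1805/83)·f/(1−f) ≈ 5.611 mg/L.
Regimen B: f = (1/2)^(26/7) ≈ 0.0762; Cmin,ss = (479/83)·f/(1−f) ≈ 0.476 mg/L.
Difference ≈ 5.611 − 0.476 ≈ 5.135 mg/L.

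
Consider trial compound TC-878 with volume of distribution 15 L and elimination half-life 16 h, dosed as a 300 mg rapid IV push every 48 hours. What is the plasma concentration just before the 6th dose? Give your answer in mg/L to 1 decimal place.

f = (1/2)^(τ/t½) = (1/2)^(48/16) ≈ 0.1250.
C₀ = D/Vd = 300/15 ≈ 20.000 mg/L.
Before the 6th dose, 5 doses have been given. Superposition: Cmin = C₀·(f + f² + … + f^5).
≈ 20.000 × (0.1250 + 0.0156 + 0.0020 + 0.0002 + 0.0000) ≈ 20.000 × 0.1428 ≈ 2.856 mg/L.

2.9 mg/L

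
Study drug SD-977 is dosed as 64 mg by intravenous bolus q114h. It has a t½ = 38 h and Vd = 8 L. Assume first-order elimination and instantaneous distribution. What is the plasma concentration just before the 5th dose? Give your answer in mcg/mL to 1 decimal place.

1.1 mcg/mL

f = (1/2)^(τ/t½) = (1/2)^(114/38) ≈ 0.1250.
C₀ = D/Vd = 64/8 ≈ 8.000 mcg/mL.
Before the 5th dose, 4 doses have been given. Superposition: Cmin = C₀·(f + f² + … + f^4).
≈ 8.000 × (0.1250 + 0.0156 + 0.0020 + 0.0002) ≈ 8.000 × 0.1428 ≈ 1.142 mcg/mL.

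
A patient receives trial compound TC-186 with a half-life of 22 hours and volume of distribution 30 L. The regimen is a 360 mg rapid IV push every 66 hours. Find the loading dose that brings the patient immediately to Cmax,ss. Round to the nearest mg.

f = (1/2)^(66/22) ≈ 0.125000; accumulation ratio R = 1/(1−f) ≈ 1.14286.
Loading dose to hit Cmax,ss on first dose: D_load = D_maint·R ≈ 360 × 1.14286 ≈ 411.43 mg.

411 mg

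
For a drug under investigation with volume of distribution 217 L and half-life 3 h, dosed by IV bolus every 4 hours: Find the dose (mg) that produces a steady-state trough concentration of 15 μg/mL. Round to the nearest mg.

τ/t½ = 4/3 ≈ 1.3333, so f = (1/2)^(4/3) ≈ 0.396850.
Cmin,ss = (D/Vd)·f/(1−f), so D = Cmin,ss·Vd·(1−f)/f.
D = 15 × 217 × (1−f)/f ≈ 15 × 217 × 1.51984 ≈ 4947.08 mg.

4947 mg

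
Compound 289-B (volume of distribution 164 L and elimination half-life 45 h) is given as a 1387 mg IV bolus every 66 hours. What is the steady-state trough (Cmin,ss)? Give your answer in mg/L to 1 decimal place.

4.8 mg/L

k = ln2/t½ = ln2/45 ≈ 0.015403 h⁻¹; fraction remaining f = e^(−kτ) = e^(−0.015403×66) ≈ 0.3618.
Each bolus raises the concentration by D/Vd = 1387/164 ≈ 8.457 mg/L.
Steady-state trough Cmin,ss = C₀·f/(1−f) ≈ 8.457 × 0.3618/0.6382 ≈ 4.794 mg/L.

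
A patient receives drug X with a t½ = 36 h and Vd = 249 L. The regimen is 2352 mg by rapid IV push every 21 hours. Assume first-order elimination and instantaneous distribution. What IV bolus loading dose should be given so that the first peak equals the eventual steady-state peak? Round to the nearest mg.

f = (1/2)^(21/36) ≈ 0.667420; accumulation ratio R = 1/(1−f) ≈ 3.00680.
Loading dose to hit Cmax,ss on first dose: D_load = D_maint·R ≈ 2352 × 3.00680 ≈ 7071.99 mg.

7072 mg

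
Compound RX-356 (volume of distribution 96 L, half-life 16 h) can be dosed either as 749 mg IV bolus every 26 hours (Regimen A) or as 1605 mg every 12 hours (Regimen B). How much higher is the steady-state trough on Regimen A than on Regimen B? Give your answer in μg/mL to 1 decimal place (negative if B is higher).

Regimen A: f = (1/2)^(26/16) ≈ 0.3242; Cmin,ss = (749/96)·f/(1−f) ≈ 3.743 μg/mL.
Regimen B: f = (1/2)^(12/16) ≈ 0.5946; Cmin,ss = (1605/96)·f/(1−f) ≈ 24.521 μg/mL.
Difference ≈ 3.743 − 24.521 ≈ -20.778 μg/mL.

-20.8 μg/mL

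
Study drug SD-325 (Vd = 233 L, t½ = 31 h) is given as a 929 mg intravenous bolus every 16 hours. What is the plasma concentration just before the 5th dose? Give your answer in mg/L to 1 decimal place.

7.1 mg/L

f = (1/2)^(τ/t½) = (1/2)^(16/31) ≈ 0.6992.
C₀ = D/Vd = 929/233 ≈ 3.987 mg/L.
Before the 5th dose, 4 doses have been given. Superposition: Cmin = C₀·(f + f² + … + f^4).
≈ 3.987 × (0.6992 + 0.4889 + 0.3418 + 0.2390) ≈ 3.987 × 1.7689 ≈ 7.053 mg/L.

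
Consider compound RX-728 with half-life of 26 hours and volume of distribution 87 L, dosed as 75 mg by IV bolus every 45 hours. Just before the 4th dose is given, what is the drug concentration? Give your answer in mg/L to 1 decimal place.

0.4 mg/L

f = (1/2)^(τ/t½) = (1/2)^(45/26) ≈ 0.3013.
C₀ = D/Vd = 75/87 ≈ 0.862 mg/L.
Before the 4th dose, 3 doses have been given. Superposition: Cmin = C₀·(f + f² + … + f^3).
≈ 0.862 × (0.3013 + 0.0908 + 0.0274) ≈ 0.862 × 0.4195 ≈ 0.362 mg/L.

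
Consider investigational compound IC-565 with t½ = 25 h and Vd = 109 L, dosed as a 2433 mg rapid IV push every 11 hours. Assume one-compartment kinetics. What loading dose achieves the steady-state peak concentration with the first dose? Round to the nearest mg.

9256 mg

f = (1/2)^(11/25) ≈ 0.737135; accumulation ratio R = 1/(1−f) ≈ 3.80423.
Loading dose to hit Cmax,ss on first dose: D_load = D_maint·R ≈ 2433 × 3.80423 ≈ 9255.69 mg.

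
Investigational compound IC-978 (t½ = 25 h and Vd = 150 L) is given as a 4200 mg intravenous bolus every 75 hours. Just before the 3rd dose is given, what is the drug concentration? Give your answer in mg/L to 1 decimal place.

f = (1/2)^(τ/t½) = (1/2)^(75/25) ≈ 0.1250.
C₀ = D/Vd = 4200/150 ≈ 28.000 mg/L.
Before the 3rd dose, 2 doses have been given. Superposition: Cmin = C₀·(f + f²).
≈ 28.000 × (0.1250 + 0.0156) ≈ 28.000 × 0.1406 ≈ 3.937 mg/L.

3.9 mg/L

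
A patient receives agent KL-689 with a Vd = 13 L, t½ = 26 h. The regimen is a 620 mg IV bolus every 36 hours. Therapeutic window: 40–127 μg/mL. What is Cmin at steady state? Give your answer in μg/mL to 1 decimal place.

k = ln2/t½ = ln2/26 ≈ 0.026660 h⁻¹; fraction remaining f = e^(−kτ) = e^(−0.026660×36) ≈ 0.3830.
Single-dose peak C₀ = D/Vd = 620/13 ≈ 47.692 μg/mL.
Steady-state trough Cmin,ss = C₀·f/(1−f) ≈ 47.692 × 0.3830/0.6170 ≈ 29.605 μg/mL.
Trough 29.6 μg/mL vs MEC 40 μg/mL: subtherapeutic.

29.6 μg/mL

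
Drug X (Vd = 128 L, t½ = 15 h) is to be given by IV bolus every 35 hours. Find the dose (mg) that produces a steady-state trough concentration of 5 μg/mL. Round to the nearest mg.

2585 mg

τ/t½ = 35/15 ≈ 2.3333, so f = (1/2)^(35/15) ≈ 0.198425.
Cmin,ss = (D/Vd)·f/(1−f), so D = Cmin,ss·Vd·(1−f)/f.
D = 5 × 128 × (1−f)/f ≈ 5 × 128 × 4.03969 ≈ 2585.40 mg.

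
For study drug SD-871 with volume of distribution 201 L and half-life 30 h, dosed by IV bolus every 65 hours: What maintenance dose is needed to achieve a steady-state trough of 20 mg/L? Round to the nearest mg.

τ/t½ = 65/30 ≈ 2.1667, so f = (1/2)^(65/30) ≈ 0.222725.
Cmin,ss = (D/Vd)·f/(1−f), so D = Cmin,ss·Vd·(1−f)/f.
D = 20 × 201 × (1−f)/f ≈ 20 × 201 × 3.48984 ≈ 14029.16 mg.

14029 mg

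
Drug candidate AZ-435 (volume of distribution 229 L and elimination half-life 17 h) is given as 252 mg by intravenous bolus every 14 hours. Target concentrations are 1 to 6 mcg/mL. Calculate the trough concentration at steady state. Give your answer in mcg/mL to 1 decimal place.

1.4 mcg/mL

Over one 14-h interval, 14/17 ≈ 0.82353 half-lives elapse, leaving f ≈ 0.5651 of each dose.
Accumulation ratio R = 1/(1 − f) ≈ 1/0.4349 ≈ 2.2994.
Single-dose peak C₀ = D/Vd = 252/229 ≈ 1.100 mcg/mL.
Steady-state peak Cmax,ss = C₀·R ≈ 1.100 × 2.2994 ≈ 2.529 mcg/mL.
Steady-state trough Cmin,ss = Cmax,ss·f ≈ 2.529 × 0.5651 ≈ 1.429 mcg/mL.
Trough 1.4 mcg/mL vs MEC 1 mcg/mL: adequate.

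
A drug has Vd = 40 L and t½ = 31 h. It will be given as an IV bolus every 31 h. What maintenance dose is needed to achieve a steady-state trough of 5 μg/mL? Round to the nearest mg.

200 mg

τ/t½ = 31/31 ≈ 1, so f = (1/2)^(31/31) ≈ 0.500000.
Cmin,ss = (D/Vd)·f/(1−f), so D = Cmin,ss·Vd·(1−f)/f.
D = 5 × 40 × (1−f)/f ≈ 5 × 40 × 1.00000 ≈ 200.00 mg.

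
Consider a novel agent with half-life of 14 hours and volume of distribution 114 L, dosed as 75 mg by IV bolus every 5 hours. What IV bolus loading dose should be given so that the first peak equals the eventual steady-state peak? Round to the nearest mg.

f = (1/2)^(5/14) ≈ 0.780709; accumulation ratio R = 1/(1−f) ≈ 4.56015.
Loading dose to hit Cmax,ss on first dose: D_load = D_maint·R ≈ 75 × 4.56015 ≈ 342.01 mg.

342 mg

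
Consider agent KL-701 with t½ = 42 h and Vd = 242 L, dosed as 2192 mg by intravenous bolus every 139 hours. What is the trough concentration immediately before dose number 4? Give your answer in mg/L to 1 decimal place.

f = (1/2)^(τ/t½) = (1/2)^(139/42) ≈ 0.1009.
C₀ = D/Vd = 2192/242 ≈ 9.058 mg/L.
Before the 4th dose, 3 doses have been given. Superposition: Cmin = C₀·(f + f² + … + f^3).
≈ 9.058 × (0.1009 + 0.0102 + 0.0010) ≈ 9.058 × 0.1121 ≈ 1.015 mg/L.

1.0 mg/L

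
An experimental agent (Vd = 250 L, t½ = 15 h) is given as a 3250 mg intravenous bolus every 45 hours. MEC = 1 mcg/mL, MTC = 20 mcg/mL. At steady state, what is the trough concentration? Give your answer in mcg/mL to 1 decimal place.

1.9 mcg/mL

The dosing interval is 3 half-lives, so f = 2^(−3) = 0.125.
At steady state, R = 1/(1 − 0.125) = 8/7.
Single-dose peak C₀ = D/Vd = 3250/250 = 13 mcg/mL.
Steady-state peak Cmax,ss = C₀·R = 13 × 8/7 ≈ 14.857 mcg/mL.
Steady-state trough Cmin,ss = Cmax,ss·f ≈ 14.857 × 0.125 ≈ 1.857 mcg/mL.
Trough 1.9 mcg/mL vs MEC 1 mcg/mL: adequate.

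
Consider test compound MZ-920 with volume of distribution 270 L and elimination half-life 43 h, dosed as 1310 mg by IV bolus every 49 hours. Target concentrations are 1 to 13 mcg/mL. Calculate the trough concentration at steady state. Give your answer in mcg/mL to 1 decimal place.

k = ln2/t½ = ln2/43 ≈ 0.016120 h⁻¹; fraction remaining f = e^(−kτ) = e^(−0.016120×49) ≈ 0.4539.
Single-dose peak C₀ = D/Vd = 1310/270 ≈ 4.852 mcg/mL.
Steady-state trough Cmin,ss = C₀·f/(1−f) ≈ 4.852 × 0.4539/0.5461 ≈ 4.033 mcg/mL.
Trough 4.0 mcg/mL vs MEC 1 mcg/mL: adequate.

4.0 mcg/mL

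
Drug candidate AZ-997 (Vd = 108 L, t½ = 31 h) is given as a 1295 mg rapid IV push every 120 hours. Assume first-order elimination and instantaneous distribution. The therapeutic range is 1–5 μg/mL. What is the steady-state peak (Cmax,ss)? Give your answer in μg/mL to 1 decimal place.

12.9 μg/mL

k = ln2/t½ = ln2/31 ≈ 0.022360 h⁻¹; fraction remaining f = e^(−kτ) = e^(−0.022360×120) ≈ 0.0683.
Accumulation ratio R = 1/(1 − f) ≈ 1/0.9317 ≈ 1.0733.
Single-dose peak C₀ = D/Vd = 1295/108 ≈ 11.991 μg/mL.
Steady-state peak Cmax,ss = C₀·R ≈ 11.991 × 1.0733 ≈ 12.870 μg/mL.
Peak 12.9 μg/mL vs MTC 5 μg/mL: exceeds toxic threshold.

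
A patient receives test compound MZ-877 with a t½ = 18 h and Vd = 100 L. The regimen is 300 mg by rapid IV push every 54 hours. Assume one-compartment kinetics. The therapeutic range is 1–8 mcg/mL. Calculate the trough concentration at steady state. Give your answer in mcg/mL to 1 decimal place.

0.4 mcg/mL

The dosing interval is 3 half-lives, so f = 2^(−3) = 0.125.
At steady state, R = 1/(1 − 0.125) = 8/7.
Single-dose peak C₀ = D/Vd = 300/100 = 3 mcg/mL.
Steady-state peak Cmax,ss = C₀·R = 3 × 8/7 ≈ 3.429 mcg/mL.
Steady-state trough Cmin,ss = Cmax,ss·f ≈ 3.429 × 0.125 ≈ 0.429 mcg/mL.
Trough 0.4 mcg/mL vs MEC 1 mcg/mL: subtherapeutic.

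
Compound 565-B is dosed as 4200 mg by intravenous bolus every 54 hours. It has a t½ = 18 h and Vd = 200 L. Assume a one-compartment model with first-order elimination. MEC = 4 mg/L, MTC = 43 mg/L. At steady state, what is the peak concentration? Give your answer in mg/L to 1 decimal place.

The dosing interval is 3 half-lives, so f = 2^(−3) = 0.125.
At steady state, R = 1/(1 − 0.125) = 8/7.
Single-dose peak C₀ = D/Vd = 4200/200 = 21 mg/L.
Steady-state peak Cmax,ss = C₀·R = 21 × 8/7 ≈ 24.000 mg/L.
Peak 24.0 mg/L vs MTC 43 mg/L: below toxic threshold.

24.0 mg/L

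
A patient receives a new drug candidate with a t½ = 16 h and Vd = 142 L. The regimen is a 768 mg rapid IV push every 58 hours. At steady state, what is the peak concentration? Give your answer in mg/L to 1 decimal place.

5.9 mg/L

τ/t½ = 58/16 ≈ 3.625, so fraction remaining f = (1/2)^(58/16) ≈ 0.0811.
At steady state, accumulation factor R = 1/(1 − e^(−kτ)) ≈ 1.0883.
Each bolus raises the concentration by D/Vd = 768/142 ≈ 5.408 mg/L.
Steady-state peak Cmax,ss = C₀·R ≈ 5.408 × 1.0883 ≈ 5.886 mg/L.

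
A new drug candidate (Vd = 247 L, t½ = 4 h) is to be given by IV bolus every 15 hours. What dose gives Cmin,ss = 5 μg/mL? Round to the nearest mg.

τ/t½ = 15/4 ≈ 3.75, so f = (1/2)^(15/4) ≈ 0.074325.
Cmin,ss = (D/Vd)·f/(1−f), so D = Cmin,ss·Vd·(1−f)/f.
D = 5 × 247 × (1−f)/f ≈ 5 × 247 × 12.45442 ≈ 15381.21 mg.

15381 mg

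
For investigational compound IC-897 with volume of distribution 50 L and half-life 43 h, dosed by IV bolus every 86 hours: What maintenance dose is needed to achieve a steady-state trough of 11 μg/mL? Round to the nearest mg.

τ/t½ = 86/43 ≈ 2, so f = (1/2)^(86/43) ≈ 0.250000.
Cmin,ss = (D/Vd)·f/(1−f), so D = Cmin,ss·Vd·(1−f)/f.
D = 11 × 50 × (1−f)/f ≈ 11 × 50 × 3.00000 ≈ 1650.00 mg.

1650 mg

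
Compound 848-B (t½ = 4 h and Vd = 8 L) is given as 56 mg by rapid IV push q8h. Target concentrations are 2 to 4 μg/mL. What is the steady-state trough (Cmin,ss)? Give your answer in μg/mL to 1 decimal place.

The dosing interval is 2 half-lives, so f = 2^(−2) = 0.25.
Accumulation ratio R = 1/(1 − f) = 1/0.75 = 4/3.
Single-dose peak C₀ = D/Vd = 56/8 = 7 μg/mL.
Steady-state peak Cmax,ss = C₀·R = 7 × 4/3 ≈ 9.333 μg/mL.
Steady-state trough Cmin,ss = Cmax,ss·f ≈ 9.333 × 0.25 ≈ 2.333 μg/mL.
Trough 2.3 μg/mL vs MEC 2 μg/mL: adequate.

2.3 μg/mL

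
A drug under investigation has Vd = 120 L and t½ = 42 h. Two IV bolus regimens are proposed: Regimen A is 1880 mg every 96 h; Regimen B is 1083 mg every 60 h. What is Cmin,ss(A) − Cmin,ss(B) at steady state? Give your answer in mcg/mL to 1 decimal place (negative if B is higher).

-1.3 mcg/mL

Regimen A: f = (1/2)^(96/42) ≈ 0.2051; Cmin,ss = (1880/120)·f/(1−f) ≈ 4.042 mcg/mL.
Regimen B: f = (1/2)^(60/42) ≈ 0.3715; Cmin,ss = (1083/120)·f/(1−f) ≈ 5.335 mcg/mL.
Difference ≈ 4.042 − 5.335 ≈ -1.293 mcg/mL.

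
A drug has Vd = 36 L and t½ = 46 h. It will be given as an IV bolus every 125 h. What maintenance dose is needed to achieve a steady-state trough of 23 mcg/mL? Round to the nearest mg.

τ/t½ = 125/46 ≈ 2.7174, so f = (1/2)^(125/46) ≈ 0.152049.
Cmin,ss = (D/Vd)·f/(1−f), so D = Cmin,ss·Vd·(1−f)/f.
D = 23 × 36 × (1−f)/f ≈ 23 × 36 × 5.57683 ≈ 4617.62 mg.

4618 mg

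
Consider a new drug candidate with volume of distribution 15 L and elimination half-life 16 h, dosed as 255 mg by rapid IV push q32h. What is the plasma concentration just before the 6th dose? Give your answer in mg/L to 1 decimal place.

f = (1/2)^(τ/t½) = (1/2)^(32/16) ≈ 0.2500.
C₀ = D/Vd = 255/15 ≈ 17.000 mg/L.
Before the 6th dose, 5 doses have been given. Superposition: Cmin = C₀·(f + f² + … + f^5).
≈ 17.000 × (0.2500 + 0.0625 + 0.0156 + 0.0039 + 0.0010) ≈ 17.000 × 0.3330 ≈ 5.661 mg/L.

5.7 mg/L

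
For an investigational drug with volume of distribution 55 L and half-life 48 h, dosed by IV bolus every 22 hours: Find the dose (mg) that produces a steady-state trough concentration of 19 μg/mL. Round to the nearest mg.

τ/t½ = 22/48 ≈ 0.45833, so f = (1/2)^(22/48) ≈ 0.727827.
Cmin,ss = (D/Vd)·f/(1−f), so D = Cmin,ss·Vd·(1−f)/f.
D = 19 × 55 × (1−f)/f ≈ 19 × 55 × 0.37395 ≈ 390.78 mg.

391 mg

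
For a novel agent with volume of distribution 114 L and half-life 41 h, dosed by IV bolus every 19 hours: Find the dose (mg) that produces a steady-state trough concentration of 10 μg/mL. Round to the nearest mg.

432 mg

τ/t½ = 19/41 ≈ 0.46341, so f = (1/2)^(19/41) ≈ 0.725268.
Cmin,ss = (D/Vd)·f/(1−f), so D = Cmin,ss·Vd·(1−f)/f.
D = 10 × 114 × (1−f)/f ≈ 10 × 114 × 0.37880 ≈ 431.83 mg.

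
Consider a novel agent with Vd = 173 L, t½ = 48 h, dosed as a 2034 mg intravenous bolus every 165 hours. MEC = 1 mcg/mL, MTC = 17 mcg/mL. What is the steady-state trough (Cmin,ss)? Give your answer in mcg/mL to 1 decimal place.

Over one 165-h interval, 165/48 ≈ 3.4375 half-lives elapse, leaving f ≈ 0.0923 of each dose.
Accumulation ratio R = 1/(1 − f) ≈ 1/0.9077 ≈ 1.1017.
Each bolus raises the concentration by D/Vd = 2034/173 ≈ 11.757 mcg/mL.
Cmax,ss = C₀/(1 − f) ≈ 11.757/0.9077 ≈ 12.953 mcg/mL.
One interval later, Cmin,ss = Cmax,ss·e^(−kτ) ≈ 12.953 × 0.0923 ≈ 1.196 mcg/mL.
Trough 1.2 mcg/mL vs MEC 1 mcg/mL: adequate.

1.2 mcg/mL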